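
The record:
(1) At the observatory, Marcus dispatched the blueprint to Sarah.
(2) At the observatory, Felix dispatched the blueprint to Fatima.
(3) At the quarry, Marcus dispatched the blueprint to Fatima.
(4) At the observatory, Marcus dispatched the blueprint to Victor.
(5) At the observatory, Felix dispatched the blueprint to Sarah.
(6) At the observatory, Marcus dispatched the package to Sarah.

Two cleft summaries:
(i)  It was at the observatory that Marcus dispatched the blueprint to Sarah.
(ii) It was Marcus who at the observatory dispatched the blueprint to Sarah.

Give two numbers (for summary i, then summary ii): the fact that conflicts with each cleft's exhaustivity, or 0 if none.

(i): focus "at the observatory". No fact shares Marcus as agent and the blueprint as thing and Sarah as recipient with a different setting. 0.
(ii): focus "Marcus". Looking for the blueprint as thing and Sarah as recipient and at the observatory as setting with some other agent — fact (5) has Felix there. Refuted.

0, 5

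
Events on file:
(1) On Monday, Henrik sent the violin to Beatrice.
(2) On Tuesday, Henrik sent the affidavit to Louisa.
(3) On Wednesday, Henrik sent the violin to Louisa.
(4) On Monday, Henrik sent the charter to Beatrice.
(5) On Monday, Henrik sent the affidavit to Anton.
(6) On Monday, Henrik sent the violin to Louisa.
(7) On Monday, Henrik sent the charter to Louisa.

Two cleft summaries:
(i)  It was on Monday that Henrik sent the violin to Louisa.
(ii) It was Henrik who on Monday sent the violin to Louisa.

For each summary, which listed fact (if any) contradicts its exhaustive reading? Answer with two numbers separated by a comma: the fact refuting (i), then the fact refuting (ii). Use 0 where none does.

3, 0

Summary (i) focuses "on Monday" (the setting); background Henrik as agent and the violin as thing and Louisa as recipient. Fact (3) matches that background with setting = on Wednesday — refutes (i).
Summary (ii) focuses "Henrik" (the agent); background the violin as thing and Louisa as recipient and on Monday as setting. No fact matches that background with a different agent, so 0.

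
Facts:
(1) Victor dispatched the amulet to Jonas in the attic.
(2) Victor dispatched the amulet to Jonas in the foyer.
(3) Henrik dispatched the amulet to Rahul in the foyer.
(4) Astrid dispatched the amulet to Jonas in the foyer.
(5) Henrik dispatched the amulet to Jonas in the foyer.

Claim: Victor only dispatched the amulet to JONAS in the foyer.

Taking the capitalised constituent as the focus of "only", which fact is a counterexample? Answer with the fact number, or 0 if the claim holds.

0

The capitals mark "Jonas" as focus. So "only" rules out other recipients, with the rest (agent = Victor, thing = the amulet, setting = in the foyer) as background.
No fact matches agent = Victor, thing = the amulet, setting = in the foyer with a different recipient — every other fact differs on at least one backgrounded slot. So no fact refutes it.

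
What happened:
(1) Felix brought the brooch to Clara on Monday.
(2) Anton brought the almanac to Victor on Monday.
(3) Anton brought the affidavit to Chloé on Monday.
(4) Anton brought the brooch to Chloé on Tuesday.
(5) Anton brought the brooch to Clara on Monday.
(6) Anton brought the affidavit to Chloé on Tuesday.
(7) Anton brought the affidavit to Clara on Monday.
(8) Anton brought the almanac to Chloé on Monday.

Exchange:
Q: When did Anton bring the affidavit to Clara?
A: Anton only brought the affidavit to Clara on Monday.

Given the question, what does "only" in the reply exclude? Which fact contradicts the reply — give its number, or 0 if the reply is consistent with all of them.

0

Answering "When did ...?" puts focus on the setting — here, "on Monday".
"Only" then excludes alternative settings while the background — agent = Anton, thing = the affidavit, recipient = Clara — is held fixed.
No listed fact shares that background with another setting. Nothing contradicts the reply.
(Fact (3) would refute a reading with focus on the recipient — but that is not what the question asks.)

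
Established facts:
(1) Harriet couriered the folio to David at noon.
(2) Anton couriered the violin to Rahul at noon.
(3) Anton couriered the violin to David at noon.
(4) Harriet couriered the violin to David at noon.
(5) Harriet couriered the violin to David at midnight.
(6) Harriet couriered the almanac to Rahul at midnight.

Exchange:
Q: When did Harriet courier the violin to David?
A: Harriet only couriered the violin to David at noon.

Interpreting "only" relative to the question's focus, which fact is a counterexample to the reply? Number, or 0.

5

The question "When did ...?" targets the setting, so in the reply the focus falls on "at noon".
So "only" ranges over settings; the rest (Harriet as agent and the violin as thing and David as recipient) is presupposed.
Fact (5) keeps Harriet as agent and the violin as thing and David as recipient but has setting = at midnight; that refutes the reply.
(Fact (1) would refute a reading with focus on the thing — but that is not what the question asks.)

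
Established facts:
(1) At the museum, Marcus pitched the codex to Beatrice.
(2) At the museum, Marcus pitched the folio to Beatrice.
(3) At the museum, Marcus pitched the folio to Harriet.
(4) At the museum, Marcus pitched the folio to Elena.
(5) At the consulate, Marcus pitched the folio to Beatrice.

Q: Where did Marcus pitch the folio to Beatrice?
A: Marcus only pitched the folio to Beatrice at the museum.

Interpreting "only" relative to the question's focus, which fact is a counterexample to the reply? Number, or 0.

5

The question "Where did ...?" targets the setting, so in the reply the focus falls on "at the museum".
So "only" ranges over settings; the rest (Marcus as agent and the folio as thing and Beatrice as recipient) is presupposed.
Fact (5) shares the background with a different setting (at the consulate) — counterexample.
(Fact (3) would refute a reading with focus on the recipient — but that is not what the question asks.)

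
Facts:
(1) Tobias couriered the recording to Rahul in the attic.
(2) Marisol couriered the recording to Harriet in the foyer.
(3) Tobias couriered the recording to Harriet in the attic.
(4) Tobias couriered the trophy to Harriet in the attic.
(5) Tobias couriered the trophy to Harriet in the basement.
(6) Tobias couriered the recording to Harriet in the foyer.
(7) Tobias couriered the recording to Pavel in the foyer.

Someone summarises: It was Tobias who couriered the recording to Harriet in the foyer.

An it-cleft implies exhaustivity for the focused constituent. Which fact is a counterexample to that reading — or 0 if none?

The cleft puts "Tobias" in focus and presupposes the open proposition with thing = the recording, recipient = Harriet, setting = in the foyer.
The exhaustive reading says no other agent fits that background.
But fact (2) also has thing = the recording, recipient = Harriet, setting = in the foyer, with agent = Marisol — so the exhaustive reading fails.

2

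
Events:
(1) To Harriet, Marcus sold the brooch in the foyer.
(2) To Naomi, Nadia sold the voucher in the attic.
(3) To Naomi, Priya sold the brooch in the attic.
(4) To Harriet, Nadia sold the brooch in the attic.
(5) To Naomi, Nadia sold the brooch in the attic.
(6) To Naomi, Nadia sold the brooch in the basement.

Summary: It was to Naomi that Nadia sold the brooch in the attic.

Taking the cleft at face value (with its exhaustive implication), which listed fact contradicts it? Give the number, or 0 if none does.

Focus of the cleft: "Naomi" (the recipient). Presupposed background: Nadia as agent and the brooch as thing and in the attic as setting.
The exhaustive reading says no other recipient fits that background.
Fact (4) shares the background but with recipient = Harriet; exhaustivity is violated.

4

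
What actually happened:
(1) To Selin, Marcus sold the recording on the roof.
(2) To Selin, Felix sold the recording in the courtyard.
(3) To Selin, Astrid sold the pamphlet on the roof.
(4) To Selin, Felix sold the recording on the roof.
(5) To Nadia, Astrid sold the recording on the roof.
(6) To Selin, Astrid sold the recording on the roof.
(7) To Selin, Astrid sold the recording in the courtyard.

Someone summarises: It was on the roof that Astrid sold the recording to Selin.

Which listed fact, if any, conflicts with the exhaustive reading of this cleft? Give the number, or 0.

7

Focus of the cleft: "on the roof" (the setting). Presupposed background: agent = Astrid, thing = the recording, recipient = Selin.
Exhaustivity: on the roof is the only setting satisfying that background.
But fact (7) also has agent = Astrid, thing = the recording, recipient = Selin, with setting = in the courtyard — so the exhaustive reading fails.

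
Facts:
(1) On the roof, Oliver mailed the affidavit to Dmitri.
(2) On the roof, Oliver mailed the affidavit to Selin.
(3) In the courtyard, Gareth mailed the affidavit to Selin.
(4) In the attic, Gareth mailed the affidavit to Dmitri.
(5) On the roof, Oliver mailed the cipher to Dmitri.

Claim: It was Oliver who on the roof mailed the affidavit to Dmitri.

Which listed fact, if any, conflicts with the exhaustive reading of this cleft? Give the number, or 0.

The cleft puts "Oliver" in focus and presupposes the open proposition with same thing, recipient, setting (the affidavit / Dmitri / on the roof).
The exhaustive reading says no other agent fits that background.
Every other fact differs from the presupposition on some backgrounded slot, so none challenges the exhaustivity.

0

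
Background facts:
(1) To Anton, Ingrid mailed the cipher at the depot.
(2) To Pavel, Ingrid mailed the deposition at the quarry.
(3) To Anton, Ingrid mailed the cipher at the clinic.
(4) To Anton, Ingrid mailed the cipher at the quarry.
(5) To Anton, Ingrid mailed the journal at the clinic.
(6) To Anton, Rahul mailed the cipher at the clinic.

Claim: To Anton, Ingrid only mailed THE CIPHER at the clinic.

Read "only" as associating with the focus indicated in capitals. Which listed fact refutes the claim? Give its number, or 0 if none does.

The capitals mark "the cipher" as focus. So "only" rules out other things, with the rest (Ingrid as agent and Anton as recipient and at the clinic as setting) as background.
Fact (5) shares the background but differs in thing (the journal) — a counterexample.

5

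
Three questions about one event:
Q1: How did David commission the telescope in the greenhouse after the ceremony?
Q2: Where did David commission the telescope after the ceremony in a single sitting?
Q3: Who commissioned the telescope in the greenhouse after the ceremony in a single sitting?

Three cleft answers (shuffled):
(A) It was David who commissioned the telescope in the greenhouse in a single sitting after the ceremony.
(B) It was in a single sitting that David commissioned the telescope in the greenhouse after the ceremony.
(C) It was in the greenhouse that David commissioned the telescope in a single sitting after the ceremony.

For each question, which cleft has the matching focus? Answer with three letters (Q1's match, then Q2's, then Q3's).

BCA

Q1 asks about the manner; cleft (B) focuses "in a single sitting", which is the manner — so Q1 → B.
Q2 asks about the location; cleft (C) focuses "in the greenhouse", which is the location — so Q2 → C.
Q3 asks about the subject (agent); cleft (A) focuses "David", which is the subject (agent) — so Q3 → A.
Mapping: Q1→B, Q2→C, Q3→A.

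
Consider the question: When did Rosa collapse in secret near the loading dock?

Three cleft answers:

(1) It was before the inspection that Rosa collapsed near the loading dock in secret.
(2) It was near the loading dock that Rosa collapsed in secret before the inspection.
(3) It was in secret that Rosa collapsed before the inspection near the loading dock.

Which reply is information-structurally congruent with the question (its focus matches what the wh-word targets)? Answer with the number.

The question word "when" targets the time.
Option (1) clefts "before the inspection" — that matches what the question asks about.
Option (2) clefts "near the loading dock" — the location, not what was asked.
Option (3) clefts "in secret" — the manner, not what was asked.
So the congruent reply is (1).

1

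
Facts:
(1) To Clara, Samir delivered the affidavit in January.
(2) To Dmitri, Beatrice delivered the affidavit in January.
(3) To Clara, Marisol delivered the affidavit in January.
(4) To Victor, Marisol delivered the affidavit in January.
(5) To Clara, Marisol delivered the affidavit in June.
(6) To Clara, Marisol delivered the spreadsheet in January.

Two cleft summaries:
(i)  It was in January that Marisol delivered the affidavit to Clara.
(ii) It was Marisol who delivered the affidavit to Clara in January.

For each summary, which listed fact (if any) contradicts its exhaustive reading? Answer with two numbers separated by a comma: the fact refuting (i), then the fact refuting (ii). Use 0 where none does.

Summary (i) focuses "in January" (the setting); background same agent, thing, recipient (Marisol / the affidavit / Clara). Fact (5) matches that background with setting = in June — refutes (i).
Summary (ii) focuses "Marisol" (the agent); background same thing, recipient, setting (the affidavit / Clara / in January). Fact (1) matches that background with agent = Samir — refutes (ii).

5, 1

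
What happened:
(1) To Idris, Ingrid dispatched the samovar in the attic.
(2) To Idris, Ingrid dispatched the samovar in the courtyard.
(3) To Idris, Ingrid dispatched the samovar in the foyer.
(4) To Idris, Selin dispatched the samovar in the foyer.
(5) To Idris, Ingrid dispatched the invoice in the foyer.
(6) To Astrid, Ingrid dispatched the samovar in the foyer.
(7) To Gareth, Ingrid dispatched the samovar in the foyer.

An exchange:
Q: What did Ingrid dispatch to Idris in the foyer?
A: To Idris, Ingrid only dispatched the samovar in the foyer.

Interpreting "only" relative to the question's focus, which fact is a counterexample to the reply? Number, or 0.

5

Answering "What did ...?" puts focus on the thing — here, "the samovar".
"Only" then excludes alternative things while the background — agent = Ingrid, recipient = Idris, setting = in the foyer — is held fixed.
Fact (5) keeps agent = Ingrid, recipient = Idris, setting = in the foyer but has thing = the invoice; that refutes the reply.
(Fact (1) would refute a reading with focus on the setting — but that is not what the question asks.)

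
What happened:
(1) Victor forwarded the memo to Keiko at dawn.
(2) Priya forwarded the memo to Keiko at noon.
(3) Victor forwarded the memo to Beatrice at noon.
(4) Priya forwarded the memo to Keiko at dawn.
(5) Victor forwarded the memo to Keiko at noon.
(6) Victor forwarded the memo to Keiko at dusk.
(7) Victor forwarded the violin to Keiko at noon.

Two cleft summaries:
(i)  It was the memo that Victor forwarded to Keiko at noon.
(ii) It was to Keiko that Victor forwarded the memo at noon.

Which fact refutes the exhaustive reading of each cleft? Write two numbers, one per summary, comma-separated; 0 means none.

(i): focus "the memo". Looking for Victor as agent and Keiko as recipient and at noon as setting with some other thing — fact (7) has the violin there. Refuted.
(ii): focus "Keiko". Looking for Victor as agent and the memo as thing and at noon as setting with some other recipient — fact (3) has Beatrice there. Refuted.

7, 3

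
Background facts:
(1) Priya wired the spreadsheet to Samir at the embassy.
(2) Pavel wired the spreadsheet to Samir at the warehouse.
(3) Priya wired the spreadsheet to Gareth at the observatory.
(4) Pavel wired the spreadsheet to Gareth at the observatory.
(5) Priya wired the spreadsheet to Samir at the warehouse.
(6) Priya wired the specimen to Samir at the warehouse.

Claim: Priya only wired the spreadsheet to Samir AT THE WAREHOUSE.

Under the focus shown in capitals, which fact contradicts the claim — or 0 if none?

1

The capitals mark "at the warehouse" as focus. So "only" rules out other settings, with the rest (same agent, thing, recipient (Priya / the spreadsheet / Samir)) as background.
Fact (1) shares the background but differs in setting (at the embassy) — a counterexample.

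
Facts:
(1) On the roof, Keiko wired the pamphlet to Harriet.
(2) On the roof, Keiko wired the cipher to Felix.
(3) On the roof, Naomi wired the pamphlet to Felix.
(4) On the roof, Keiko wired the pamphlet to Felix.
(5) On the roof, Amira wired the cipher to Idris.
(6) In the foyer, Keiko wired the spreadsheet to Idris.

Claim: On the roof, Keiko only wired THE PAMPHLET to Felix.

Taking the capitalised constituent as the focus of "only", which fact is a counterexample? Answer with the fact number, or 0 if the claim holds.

Focus (in capitals) is "the pamphlet" — the thing. "Only" excludes alternative things while holding fixed Keiko as agent and Felix as recipient and on the roof as setting.
Fact (2) matches on Keiko as agent and Felix as recipient and on the roof as setting, but has thing = the cipher instead. That refutes the claim.

2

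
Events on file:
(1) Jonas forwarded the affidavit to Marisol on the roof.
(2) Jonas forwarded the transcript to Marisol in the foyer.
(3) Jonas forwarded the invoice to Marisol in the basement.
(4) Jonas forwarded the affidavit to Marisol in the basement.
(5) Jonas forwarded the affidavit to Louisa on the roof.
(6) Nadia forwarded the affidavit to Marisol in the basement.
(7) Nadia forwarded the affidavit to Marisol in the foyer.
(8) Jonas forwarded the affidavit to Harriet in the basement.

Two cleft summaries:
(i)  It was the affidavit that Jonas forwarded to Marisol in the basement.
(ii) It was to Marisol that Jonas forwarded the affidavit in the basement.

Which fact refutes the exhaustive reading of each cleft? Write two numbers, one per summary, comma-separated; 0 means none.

3, 8

(i): focus "the affidavit". Looking for Jonas as agent and Marisol as recipient and in the basement as setting with some other thing — fact (3) has the invoice there. Refuted.
(ii): focus "Marisol". Looking for Jonas as agent and the affidavit as thing and in the basement as setting with some other recipient — fact (8) has Harriet there. Refuted.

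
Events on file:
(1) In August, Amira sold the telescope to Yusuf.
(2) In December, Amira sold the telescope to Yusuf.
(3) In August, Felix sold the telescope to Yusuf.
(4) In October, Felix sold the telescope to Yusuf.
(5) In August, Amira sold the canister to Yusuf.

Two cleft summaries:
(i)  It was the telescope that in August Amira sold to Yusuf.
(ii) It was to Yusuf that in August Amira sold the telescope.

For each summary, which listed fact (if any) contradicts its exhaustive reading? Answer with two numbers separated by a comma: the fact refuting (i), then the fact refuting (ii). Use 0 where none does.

Summary (i) focuses "the telescope" (the thing); background agent = Amira, recipient = Yusuf, setting = in August. Fact (5) matches that background with thing = the canister — refutes (i).
Summary (ii) focuses "Yusuf" (the recipient); background agent = Amira, thing = the telescope, setting = in August. No fact matches that background with a different recipient, so 0.

5, 0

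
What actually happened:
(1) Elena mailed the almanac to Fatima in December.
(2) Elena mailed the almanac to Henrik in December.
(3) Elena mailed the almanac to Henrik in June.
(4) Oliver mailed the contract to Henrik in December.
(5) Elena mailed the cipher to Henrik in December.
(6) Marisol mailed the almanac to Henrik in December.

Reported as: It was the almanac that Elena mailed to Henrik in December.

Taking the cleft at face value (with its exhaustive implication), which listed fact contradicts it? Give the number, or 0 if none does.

Focus of the cleft: "the almanac" (the thing). Presupposed background: Elena as agent and Henrik as recipient and in December as setting.
The exhaustive reading says no other thing fits that background.
Fact (5) shares the background but with thing = the cipher; exhaustivity is violated.

5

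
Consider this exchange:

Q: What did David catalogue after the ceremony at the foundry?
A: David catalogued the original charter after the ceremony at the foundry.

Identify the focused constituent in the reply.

The wh-word "what" asks about the direct object.
In the answer, "David", "after the ceremony" and "at the foundry" are given — repeated from the question.
The constituent filling the direct object gap is "the original charter"; that is the focus and would carry nuclear stress.

the original charter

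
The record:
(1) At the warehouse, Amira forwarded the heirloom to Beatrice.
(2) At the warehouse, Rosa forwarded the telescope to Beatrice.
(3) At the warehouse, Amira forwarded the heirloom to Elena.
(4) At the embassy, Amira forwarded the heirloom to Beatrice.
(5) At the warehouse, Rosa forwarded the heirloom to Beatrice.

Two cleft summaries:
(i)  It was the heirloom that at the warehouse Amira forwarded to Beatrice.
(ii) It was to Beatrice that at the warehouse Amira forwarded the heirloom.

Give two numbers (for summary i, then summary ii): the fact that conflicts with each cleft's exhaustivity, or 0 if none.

0, 3

(i): focus "the heirloom". No fact shares agent = Amira, recipient = Beatrice, setting = at the warehouse with a different thing. 0.
(ii): focus "Beatrice". Looking for agent = Amira, thing = the heirloom, setting = at the warehouse with some other recipient — fact (3) has Elena there. Refuted.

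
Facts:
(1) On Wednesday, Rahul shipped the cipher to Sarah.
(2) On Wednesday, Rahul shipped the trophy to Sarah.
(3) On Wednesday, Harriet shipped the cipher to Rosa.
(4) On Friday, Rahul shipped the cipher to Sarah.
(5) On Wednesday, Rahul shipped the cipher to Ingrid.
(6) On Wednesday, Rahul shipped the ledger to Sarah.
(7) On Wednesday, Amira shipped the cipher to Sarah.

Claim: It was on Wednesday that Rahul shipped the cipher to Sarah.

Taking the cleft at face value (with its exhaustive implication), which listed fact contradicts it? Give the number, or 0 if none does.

The cleft puts "on Wednesday" in focus and presupposes the open proposition with Rahul as agent and the cipher as thing and Sarah as recipient.
The exhaustive reading says no other setting fits that background.
Fact (4) shares the background but with setting = on Friday; exhaustivity is violated.

4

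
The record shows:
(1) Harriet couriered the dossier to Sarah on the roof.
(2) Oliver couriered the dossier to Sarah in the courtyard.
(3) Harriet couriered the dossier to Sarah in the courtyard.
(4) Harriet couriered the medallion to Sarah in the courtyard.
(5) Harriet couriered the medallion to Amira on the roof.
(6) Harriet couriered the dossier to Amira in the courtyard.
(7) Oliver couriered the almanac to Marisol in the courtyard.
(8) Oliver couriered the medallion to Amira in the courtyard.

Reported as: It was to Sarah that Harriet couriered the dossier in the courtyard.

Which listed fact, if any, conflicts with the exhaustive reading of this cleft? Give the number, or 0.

6

Focus of the cleft: "Sarah" (the recipient). Presupposed background: Harriet as agent and the dossier as thing and in the courtyard as setting.
Exhaustivity: Sarah is the only recipient satisfying that background.
But fact (6) also has Harriet as agent and the dossier as thing and in the courtyard as setting, with recipient = Amira — so the exhaustive reading fails.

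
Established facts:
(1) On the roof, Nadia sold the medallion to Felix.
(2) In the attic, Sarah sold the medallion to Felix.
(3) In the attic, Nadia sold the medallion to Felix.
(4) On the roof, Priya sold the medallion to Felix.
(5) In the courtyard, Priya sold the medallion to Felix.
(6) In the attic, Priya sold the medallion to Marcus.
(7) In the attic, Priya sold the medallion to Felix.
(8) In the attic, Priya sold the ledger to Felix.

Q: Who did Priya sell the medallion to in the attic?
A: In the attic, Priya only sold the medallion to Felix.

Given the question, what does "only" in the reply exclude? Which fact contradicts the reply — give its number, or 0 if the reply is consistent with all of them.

The question "Who did ... to ...?" targets the recipient, so in the reply the focus falls on "Felix".
"Only" then excludes alternative recipients while the background — same agent, thing, setting (Priya / the medallion / in the attic) — is held fixed.
Fact (6) keeps same agent, thing, setting (Priya / the medallion / in the attic) but has recipient = Marcus; that refutes the reply.
(Fact (8) would refute a reading with focus on the thing — but that is not what the question asks.)

6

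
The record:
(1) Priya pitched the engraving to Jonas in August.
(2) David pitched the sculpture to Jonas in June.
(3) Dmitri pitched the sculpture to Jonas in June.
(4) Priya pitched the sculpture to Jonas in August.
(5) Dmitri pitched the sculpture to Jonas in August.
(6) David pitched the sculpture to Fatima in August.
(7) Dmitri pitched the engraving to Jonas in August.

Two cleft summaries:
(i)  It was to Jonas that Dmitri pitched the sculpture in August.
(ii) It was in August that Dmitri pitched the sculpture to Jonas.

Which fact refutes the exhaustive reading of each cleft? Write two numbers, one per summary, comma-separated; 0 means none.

Summary (i) focuses "Jonas" (the recipient); background agent = Dmitri, thing = the sculpture, setting = in August. No fact matches that background with a different recipient, so 0.
Summary (ii) focuses "in August" (the setting); background agent = Dmitri, thing = the sculpture, recipient = Jonas. Fact (3) matches that background with setting = in June — refutes (ii).

0, 3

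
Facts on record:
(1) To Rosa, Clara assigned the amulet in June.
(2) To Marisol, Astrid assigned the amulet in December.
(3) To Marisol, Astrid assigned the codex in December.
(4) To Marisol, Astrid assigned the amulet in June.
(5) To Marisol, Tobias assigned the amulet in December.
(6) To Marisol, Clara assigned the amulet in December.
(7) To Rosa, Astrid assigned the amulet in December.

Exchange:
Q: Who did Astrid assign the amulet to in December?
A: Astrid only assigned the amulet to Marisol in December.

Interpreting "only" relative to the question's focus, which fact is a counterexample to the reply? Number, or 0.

7

Answering "Who did ... to ...?" puts focus on the recipient — here, "Marisol".
"Only" then excludes alternative recipients while the background — same agent, thing, setting (Astrid / the amulet / in December) — is held fixed.
Fact (7) shares the background with a different recipient (Rosa) — counterexample.
(Fact (3) would refute a reading with focus on the thing — but that is not what the question asks.)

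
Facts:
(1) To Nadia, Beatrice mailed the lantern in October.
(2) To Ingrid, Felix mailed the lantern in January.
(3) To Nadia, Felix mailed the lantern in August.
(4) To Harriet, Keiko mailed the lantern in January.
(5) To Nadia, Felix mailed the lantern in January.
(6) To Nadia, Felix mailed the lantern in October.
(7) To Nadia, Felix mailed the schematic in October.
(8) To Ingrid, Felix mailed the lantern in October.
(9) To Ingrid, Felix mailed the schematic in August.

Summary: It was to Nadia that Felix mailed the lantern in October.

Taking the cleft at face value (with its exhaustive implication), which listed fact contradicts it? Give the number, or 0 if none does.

Focus of the cleft: "Nadia" (the recipient). Presupposed background: Felix as agent and the lantern as thing and in October as setting.
Exhaustivity: Nadia is the only recipient satisfying that background.
Fact (8) shares the background but with recipient = Ingrid; exhaustivity is violated.

8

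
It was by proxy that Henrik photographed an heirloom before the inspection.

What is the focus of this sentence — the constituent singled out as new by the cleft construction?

In an it-cleft "It was X that/who ...", the clefted constituent X is the focus; the that/who-clause expresses the presupposed open proposition.
Here the focus is "by proxy". The backgrounded (presupposed) material includes "Henrik", "an heirloom" and "before the inspection".

by proxy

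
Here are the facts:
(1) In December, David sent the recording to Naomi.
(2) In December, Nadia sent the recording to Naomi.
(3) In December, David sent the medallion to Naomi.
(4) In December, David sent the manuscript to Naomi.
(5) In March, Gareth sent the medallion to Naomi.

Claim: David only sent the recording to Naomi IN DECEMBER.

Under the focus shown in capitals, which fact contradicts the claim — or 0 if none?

0

The capitals mark "in December" as focus. So "only" rules out other settings, with the rest (same agent, thing, recipient (David / the recording / Naomi)) as background.
No fact matches same agent, thing, recipient (David / the recording / Naomi) with a different setting — every other fact differs on at least one backgrounded slot. So no fact refutes it.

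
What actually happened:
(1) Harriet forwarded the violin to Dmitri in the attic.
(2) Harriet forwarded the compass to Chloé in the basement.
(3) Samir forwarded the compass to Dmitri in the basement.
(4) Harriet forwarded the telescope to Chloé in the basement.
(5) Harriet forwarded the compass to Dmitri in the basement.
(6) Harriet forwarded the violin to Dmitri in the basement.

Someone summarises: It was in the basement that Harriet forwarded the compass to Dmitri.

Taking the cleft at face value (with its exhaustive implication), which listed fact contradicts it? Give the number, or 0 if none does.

Focus of the cleft: "in the basement" (the setting). Presupposed background: agent = Harriet, thing = the compass, recipient = Dmitri.
Exhaustivity: in the basement is the only setting satisfying that background.
Every other fact differs from the presupposition on some backgrounded slot, so none challenges the exhaustivity.

0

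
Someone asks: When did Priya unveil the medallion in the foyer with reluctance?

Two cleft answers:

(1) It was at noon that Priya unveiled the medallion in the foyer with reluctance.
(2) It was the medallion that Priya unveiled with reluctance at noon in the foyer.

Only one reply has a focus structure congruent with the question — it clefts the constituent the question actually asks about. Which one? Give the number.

The question word "when" targets the time.
Option (1) clefts "at noon" — that matches what the question asks about.
Option (2) clefts "the medallion" — the direct object, not what was asked.
So the congruent reply is (1).

1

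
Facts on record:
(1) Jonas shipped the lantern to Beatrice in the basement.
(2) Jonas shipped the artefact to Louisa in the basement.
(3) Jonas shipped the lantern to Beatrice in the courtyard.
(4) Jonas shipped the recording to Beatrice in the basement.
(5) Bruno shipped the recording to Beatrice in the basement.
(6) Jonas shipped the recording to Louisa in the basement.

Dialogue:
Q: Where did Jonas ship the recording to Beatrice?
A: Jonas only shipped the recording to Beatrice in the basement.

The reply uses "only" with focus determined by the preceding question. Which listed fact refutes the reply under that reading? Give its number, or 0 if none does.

Answering "Where did ...?" puts focus on the setting — here, "in the basement".
"Only" then excludes alternative settings while the background — agent = Jonas, thing = the recording, recipient = Beatrice — is held fixed.
No listed fact shares that background with another setting. Nothing contradicts the reply.
(Fact (1) would refute a reading with focus on the thing — but that is not what the question asks.)

0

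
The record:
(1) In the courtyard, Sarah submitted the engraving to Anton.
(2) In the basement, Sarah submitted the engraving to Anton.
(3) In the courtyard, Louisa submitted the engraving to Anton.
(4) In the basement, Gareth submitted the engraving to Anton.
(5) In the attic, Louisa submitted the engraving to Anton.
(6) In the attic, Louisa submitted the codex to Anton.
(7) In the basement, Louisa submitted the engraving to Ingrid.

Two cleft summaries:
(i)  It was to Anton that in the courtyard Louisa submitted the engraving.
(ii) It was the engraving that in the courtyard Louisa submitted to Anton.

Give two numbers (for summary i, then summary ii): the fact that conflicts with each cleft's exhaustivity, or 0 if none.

(i): focus "Anton". No fact shares Louisa as agent and the engraving as thing and in the courtyard as setting with a different recipient. 0.
(ii): focus "the engraving". No fact shares Louisa as agent and Anton as recipient and in the courtyard as setting with a different thing. 0.

0, 0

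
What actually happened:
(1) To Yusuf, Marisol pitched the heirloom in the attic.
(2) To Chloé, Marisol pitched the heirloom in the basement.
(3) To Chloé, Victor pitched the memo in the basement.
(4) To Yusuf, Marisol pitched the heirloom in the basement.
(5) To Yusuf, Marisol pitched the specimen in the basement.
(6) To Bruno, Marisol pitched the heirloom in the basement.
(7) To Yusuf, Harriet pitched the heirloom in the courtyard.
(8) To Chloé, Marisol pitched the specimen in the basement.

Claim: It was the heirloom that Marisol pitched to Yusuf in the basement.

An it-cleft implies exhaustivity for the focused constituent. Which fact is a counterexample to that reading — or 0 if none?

5

Focus of the cleft: "the heirloom" (the thing). Presupposed background: Marisol as agent and Yusuf as recipient and in the basement as setting.
The exhaustive reading says no other thing fits that background.
But fact (5) also has Marisol as agent and Yusuf as recipient and in the basement as setting, with thing = the specimen — so the exhaustive reading fails.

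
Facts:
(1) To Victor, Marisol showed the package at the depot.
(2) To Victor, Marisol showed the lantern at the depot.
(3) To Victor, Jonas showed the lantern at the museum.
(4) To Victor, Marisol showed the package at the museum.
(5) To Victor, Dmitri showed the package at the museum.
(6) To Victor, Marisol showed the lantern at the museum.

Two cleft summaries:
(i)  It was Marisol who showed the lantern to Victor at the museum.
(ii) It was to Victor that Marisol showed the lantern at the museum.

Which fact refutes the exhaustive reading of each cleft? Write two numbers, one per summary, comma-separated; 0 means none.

Summary (i) focuses "Marisol" (the agent); background thing = the lantern, recipient = Victor, setting = at the museum. Fact (3) matches that background with agent = Jonas — refutes (i).
Summary (ii) focuses "Victor" (the recipient); background agent = Marisol, thing = the lantern, setting = at the museum. No fact matches that background with a different recipient, so 0.

3, 0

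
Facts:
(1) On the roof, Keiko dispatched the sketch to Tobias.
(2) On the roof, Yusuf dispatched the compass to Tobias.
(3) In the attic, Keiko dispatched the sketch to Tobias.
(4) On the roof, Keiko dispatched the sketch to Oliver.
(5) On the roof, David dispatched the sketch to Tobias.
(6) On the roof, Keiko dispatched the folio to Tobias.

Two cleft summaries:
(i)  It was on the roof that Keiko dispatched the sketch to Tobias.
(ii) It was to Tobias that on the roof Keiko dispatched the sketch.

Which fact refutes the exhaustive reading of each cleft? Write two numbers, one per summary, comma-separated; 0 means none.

(i): focus "on the roof". Looking for agent = Keiko, thing = the sketch, recipient = Tobias with some other setting — fact (3) has in the attic there. Refuted.
(ii): focus "Tobias". Looking for agent = Keiko, thing = the sketch, setting = on the roof with some other recipient — fact (4) has Oliver there. Refuted.

3, 4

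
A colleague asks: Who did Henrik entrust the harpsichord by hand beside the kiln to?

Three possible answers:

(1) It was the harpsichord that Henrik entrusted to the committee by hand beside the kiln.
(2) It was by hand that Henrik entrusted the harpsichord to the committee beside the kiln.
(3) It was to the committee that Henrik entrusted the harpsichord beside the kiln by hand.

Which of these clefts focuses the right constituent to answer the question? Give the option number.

3

The question word "who" targets the recipient.
Option (1) clefts "the harpsichord" — the direct object, not what was asked.
Option (2) clefts "by hand" — the manner, not what was asked.
Option (3) clefts "to the committee" — that matches what the question asks about.
So the congruent reply is (3).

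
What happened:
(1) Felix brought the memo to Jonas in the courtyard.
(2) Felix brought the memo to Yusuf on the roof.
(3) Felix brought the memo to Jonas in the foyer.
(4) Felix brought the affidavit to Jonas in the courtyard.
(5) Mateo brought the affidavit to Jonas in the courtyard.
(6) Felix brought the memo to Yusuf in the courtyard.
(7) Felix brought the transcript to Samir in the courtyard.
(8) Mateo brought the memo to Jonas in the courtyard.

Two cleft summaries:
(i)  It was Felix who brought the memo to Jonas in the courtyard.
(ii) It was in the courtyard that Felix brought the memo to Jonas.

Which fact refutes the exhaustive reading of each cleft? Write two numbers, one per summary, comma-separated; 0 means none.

Summary (i) focuses "Felix" (the agent); background the memo as thing and Jonas as recipient and in the courtyard as setting. Fact (8) matches that background with agent = Mateo — refutes (i).
Summary (ii) focuses "in the courtyard" (the setting); background Felix as agent and the memo as thing and Jonas as recipient. Fact (3) matches that background with setting = in the foyer — refutes (ii).

8, 3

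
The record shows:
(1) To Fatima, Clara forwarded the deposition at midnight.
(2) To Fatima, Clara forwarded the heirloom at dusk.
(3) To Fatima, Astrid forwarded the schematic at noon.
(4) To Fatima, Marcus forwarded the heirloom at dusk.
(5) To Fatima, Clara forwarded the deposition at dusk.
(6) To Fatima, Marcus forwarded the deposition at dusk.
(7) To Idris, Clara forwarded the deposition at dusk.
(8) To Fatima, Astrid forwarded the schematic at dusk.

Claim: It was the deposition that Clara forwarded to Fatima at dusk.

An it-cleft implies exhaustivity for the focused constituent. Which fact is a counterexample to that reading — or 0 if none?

Focus of the cleft: "the deposition" (the thing). Presupposed background: same agent, recipient, setting (Clara / Fatima / at dusk).
The exhaustive reading says no other thing fits that background.
But fact (2) also has same agent, recipient, setting (Clara / Fatima / at dusk), with thing = the heirloom — so the exhaustive reading fails.

2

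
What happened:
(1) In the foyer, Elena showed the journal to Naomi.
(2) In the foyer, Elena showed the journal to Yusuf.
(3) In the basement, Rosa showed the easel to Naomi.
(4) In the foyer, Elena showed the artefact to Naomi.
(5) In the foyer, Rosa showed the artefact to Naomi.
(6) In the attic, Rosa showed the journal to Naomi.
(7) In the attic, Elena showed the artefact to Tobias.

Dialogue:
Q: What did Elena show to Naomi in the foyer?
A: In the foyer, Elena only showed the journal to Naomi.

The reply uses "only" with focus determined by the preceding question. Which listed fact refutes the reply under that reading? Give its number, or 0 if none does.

4

Answering "What did ...?" puts focus on the thing — here, "the journal".
"Only" then excludes alternative things while the background — same agent, recipient, setting (Elena / Naomi / in the foyer) — is held fixed.
Fact (4) keeps same agent, recipient, setting (Elena / Naomi / in the foyer) but has thing = the artefact; that refutes the reply.
(Fact (2) would refute a reading with focus on the recipient — but that is not what the question asks.)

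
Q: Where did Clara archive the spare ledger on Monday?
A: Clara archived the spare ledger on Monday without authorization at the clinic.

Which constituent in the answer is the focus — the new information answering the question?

The wh-word "where" asks about the location.
In the answer, "Clara", "the spare ledger" and "on Monday" are given — repeated from the question.
"without authorization" is also new, but it specifies the manner, which is not what the question asks about — so it is not the focus.
The constituent filling the location gap is "at the clinic"; that is the focus.

at the clinic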